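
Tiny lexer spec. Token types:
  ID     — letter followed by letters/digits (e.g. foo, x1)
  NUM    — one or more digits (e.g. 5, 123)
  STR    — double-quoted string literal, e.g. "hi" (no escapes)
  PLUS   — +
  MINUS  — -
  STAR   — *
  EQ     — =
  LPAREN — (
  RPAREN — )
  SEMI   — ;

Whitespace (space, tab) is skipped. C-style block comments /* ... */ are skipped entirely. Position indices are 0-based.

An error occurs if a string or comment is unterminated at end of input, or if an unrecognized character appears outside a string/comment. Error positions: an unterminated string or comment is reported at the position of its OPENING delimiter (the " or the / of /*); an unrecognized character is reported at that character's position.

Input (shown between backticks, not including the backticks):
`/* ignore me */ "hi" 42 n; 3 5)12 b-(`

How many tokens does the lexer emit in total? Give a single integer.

pos=0: enter COMMENT mode (saw '/*')
exit COMMENT mode (now at pos=15)
pos=16: enter STRING mode
pos=16: emit STR "hi" (now at pos=20)
pos=21: emit NUM '42' (now at pos=23)
pos=24: emit ID 'n' (now at pos=25)
pos=25: emit SEMI ';'
pos=27: emit NUM '3' (now at pos=28)
pos=29: emit NUM '5' (now at pos=30)
pos=30: emit RPAREN ')'
pos=31: emit NUM '12' (now at pos=33)
pos=34: emit ID 'b' (now at pos=35)
pos=35: emit MINUS '-'
pos=36: emit LPAREN '('
DONE. 11 tokens: [STR, NUM, ID, SEMI, NUM, NUM, RPAREN, NUM, ID, MINUS, LPAREN]

Answer: 11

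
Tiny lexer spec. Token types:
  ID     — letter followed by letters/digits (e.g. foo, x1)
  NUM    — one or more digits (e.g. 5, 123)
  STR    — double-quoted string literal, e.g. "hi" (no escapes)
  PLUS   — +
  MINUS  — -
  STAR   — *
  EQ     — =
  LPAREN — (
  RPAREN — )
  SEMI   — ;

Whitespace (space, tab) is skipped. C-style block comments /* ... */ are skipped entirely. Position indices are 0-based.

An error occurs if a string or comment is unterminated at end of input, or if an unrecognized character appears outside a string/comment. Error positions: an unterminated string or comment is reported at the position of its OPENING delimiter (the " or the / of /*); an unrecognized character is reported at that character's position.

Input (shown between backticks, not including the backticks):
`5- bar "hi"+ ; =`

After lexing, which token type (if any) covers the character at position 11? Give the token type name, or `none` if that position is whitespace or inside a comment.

Answer: PLUS

Derivation:
pos=0: emit NUM '5' (now at pos=1)
pos=1: emit MINUS '-'
pos=3: emit ID 'bar' (now at pos=6)
pos=7: enter STRING mode
pos=7: emit STR "hi" (now at pos=11)
pos=11: emit PLUS '+'
pos=13: emit SEMI ';'
pos=15: emit EQ '='
DONE. 7 tokens: [NUM, MINUS, ID, STR, PLUS, SEMI, EQ]
Position 11: char is '+' -> PLUS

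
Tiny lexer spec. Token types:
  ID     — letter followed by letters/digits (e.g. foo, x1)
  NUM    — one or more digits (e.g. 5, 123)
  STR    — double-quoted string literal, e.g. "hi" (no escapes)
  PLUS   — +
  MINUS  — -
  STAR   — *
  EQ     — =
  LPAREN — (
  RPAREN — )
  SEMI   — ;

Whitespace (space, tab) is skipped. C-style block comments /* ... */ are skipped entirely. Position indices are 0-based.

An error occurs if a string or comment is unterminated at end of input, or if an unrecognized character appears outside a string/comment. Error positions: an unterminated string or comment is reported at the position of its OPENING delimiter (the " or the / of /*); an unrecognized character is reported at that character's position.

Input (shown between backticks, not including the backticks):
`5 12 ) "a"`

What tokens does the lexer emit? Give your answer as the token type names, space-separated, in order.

Answer: NUM NUM RPAREN STR

Derivation:
pos=0: emit NUM '5' (now at pos=1)
pos=2: emit NUM '12' (now at pos=4)
pos=5: emit RPAREN ')'
pos=7: enter STRING mode
pos=7: emit STR "a" (now at pos=10)
DONE. 4 tokens: [NUM, NUM, RPAREN, STR]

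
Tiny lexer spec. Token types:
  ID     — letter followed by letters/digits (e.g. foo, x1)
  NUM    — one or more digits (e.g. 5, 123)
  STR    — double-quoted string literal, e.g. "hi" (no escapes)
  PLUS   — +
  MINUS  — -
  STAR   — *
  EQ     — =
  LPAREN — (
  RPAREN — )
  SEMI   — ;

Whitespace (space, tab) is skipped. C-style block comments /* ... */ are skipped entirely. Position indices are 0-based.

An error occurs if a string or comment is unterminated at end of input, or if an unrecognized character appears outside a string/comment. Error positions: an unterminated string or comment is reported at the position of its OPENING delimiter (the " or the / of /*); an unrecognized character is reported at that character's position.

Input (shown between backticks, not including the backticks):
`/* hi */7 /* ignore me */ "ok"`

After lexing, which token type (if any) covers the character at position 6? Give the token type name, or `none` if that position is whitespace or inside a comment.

pos=0: enter COMMENT mode (saw '/*')
exit COMMENT mode (now at pos=8)
pos=8: emit NUM '7' (now at pos=9)
pos=10: enter COMMENT mode (saw '/*')
exit COMMENT mode (now at pos=25)
pos=26: enter STRING mode
pos=26: emit STR "ok" (now at pos=30)
DONE. 2 tokens: [NUM, STR]
Position 6: char is '*' -> none

Answer: none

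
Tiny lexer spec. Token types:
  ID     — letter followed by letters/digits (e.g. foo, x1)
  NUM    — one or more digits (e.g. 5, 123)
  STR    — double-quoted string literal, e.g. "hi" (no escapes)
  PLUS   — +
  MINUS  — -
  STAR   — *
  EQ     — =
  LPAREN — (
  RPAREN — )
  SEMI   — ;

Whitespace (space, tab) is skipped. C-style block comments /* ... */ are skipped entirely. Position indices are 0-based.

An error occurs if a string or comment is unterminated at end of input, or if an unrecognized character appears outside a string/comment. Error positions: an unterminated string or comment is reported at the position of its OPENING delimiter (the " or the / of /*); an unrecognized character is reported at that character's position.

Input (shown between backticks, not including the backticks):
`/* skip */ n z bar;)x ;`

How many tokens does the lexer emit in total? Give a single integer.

pos=0: enter COMMENT mode (saw '/*')
exit COMMENT mode (now at pos=10)
pos=11: emit ID 'n' (now at pos=12)
pos=13: emit ID 'z' (now at pos=14)
pos=15: emit ID 'bar' (now at pos=18)
pos=18: emit SEMI ';'
pos=19: emit RPAREN ')'
pos=20: emit ID 'x' (now at pos=21)
pos=22: emit SEMI ';'
DONE. 7 tokens: [ID, ID, ID, SEMI, RPAREN, ID, SEMI]

Answer: 7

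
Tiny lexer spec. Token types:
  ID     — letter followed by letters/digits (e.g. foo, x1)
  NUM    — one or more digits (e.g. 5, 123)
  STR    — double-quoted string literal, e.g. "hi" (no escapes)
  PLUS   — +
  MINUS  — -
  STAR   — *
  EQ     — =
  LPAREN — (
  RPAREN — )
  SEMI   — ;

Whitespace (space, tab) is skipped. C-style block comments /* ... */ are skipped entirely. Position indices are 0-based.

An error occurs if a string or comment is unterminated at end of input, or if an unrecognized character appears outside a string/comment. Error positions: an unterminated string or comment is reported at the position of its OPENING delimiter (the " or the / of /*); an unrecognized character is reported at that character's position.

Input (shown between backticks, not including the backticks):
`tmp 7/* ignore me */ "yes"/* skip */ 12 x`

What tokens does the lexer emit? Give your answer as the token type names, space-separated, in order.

Answer: ID NUM STR NUM ID

Derivation:
pos=0: emit ID 'tmp' (now at pos=3)
pos=4: emit NUM '7' (now at pos=5)
pos=5: enter COMMENT mode (saw '/*')
exit COMMENT mode (now at pos=20)
pos=21: enter STRING mode
pos=21: emit STR "yes" (now at pos=26)
pos=26: enter COMMENT mode (saw '/*')
exit COMMENT mode (now at pos=36)
pos=37: emit NUM '12' (now at pos=39)
pos=40: emit ID 'x' (now at pos=41)
DONE. 5 tokens: [ID, NUM, STR, NUM, ID]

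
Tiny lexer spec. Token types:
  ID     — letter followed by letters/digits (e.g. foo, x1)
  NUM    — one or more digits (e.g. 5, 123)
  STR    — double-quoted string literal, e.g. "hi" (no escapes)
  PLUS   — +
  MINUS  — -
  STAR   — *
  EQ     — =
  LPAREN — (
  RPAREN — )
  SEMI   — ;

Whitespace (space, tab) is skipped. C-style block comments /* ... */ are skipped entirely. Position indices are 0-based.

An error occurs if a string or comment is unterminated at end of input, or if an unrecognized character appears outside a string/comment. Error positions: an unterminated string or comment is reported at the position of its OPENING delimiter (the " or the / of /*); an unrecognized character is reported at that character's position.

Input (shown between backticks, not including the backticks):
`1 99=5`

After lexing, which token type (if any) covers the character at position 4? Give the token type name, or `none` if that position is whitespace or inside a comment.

Answer: EQ

Derivation:
pos=0: emit NUM '1' (now at pos=1)
pos=2: emit NUM '99' (now at pos=4)
pos=4: emit EQ '='
pos=5: emit NUM '5' (now at pos=6)
DONE. 4 tokens: [NUM, NUM, EQ, NUM]
Position 4: char is '=' -> EQ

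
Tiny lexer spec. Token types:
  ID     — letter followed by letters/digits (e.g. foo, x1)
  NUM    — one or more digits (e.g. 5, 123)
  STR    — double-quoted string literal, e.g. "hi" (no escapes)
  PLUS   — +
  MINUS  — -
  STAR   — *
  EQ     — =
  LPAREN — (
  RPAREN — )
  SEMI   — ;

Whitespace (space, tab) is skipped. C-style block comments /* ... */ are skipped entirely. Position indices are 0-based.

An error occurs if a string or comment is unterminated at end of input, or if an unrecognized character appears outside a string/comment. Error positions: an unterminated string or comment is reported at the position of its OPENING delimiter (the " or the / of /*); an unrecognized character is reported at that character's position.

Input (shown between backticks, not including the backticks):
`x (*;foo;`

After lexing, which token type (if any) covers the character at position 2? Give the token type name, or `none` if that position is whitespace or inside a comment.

Answer: LPAREN

Derivation:
pos=0: emit ID 'x' (now at pos=1)
pos=2: emit LPAREN '('
pos=3: emit STAR '*'
pos=4: emit SEMI ';'
pos=5: emit ID 'foo' (now at pos=8)
pos=8: emit SEMI ';'
DONE. 6 tokens: [ID, LPAREN, STAR, SEMI, ID, SEMI]
Position 2: char is '(' -> LPAREN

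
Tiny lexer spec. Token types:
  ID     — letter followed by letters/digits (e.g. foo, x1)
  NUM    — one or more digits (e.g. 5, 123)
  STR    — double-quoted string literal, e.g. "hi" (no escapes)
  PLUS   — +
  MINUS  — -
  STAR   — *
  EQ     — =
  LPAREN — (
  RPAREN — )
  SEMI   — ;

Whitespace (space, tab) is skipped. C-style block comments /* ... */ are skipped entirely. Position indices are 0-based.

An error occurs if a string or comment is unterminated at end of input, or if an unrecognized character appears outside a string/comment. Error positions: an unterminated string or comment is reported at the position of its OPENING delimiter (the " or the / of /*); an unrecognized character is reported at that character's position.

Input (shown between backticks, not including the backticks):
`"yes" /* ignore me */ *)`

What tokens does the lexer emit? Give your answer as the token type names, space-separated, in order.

pos=0: enter STRING mode
pos=0: emit STR "yes" (now at pos=5)
pos=6: enter COMMENT mode (saw '/*')
exit COMMENT mode (now at pos=21)
pos=22: emit STAR '*'
pos=23: emit RPAREN ')'
DONE. 3 tokens: [STR, STAR, RPAREN]

Answer: STR STAR RPAREN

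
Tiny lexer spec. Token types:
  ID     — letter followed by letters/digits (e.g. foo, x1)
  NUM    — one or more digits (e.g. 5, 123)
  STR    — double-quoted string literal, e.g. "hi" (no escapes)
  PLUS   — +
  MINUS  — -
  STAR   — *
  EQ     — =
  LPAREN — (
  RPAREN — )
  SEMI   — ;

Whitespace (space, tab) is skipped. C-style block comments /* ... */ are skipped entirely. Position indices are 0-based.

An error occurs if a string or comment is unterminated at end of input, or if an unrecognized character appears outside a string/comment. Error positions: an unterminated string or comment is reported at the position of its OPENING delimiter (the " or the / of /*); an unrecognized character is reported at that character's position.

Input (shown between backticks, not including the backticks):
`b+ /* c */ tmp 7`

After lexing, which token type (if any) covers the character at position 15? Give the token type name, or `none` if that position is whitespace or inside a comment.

pos=0: emit ID 'b' (now at pos=1)
pos=1: emit PLUS '+'
pos=3: enter COMMENT mode (saw '/*')
exit COMMENT mode (now at pos=10)
pos=11: emit ID 'tmp' (now at pos=14)
pos=15: emit NUM '7' (now at pos=16)
DONE. 4 tokens: [ID, PLUS, ID, NUM]
Position 15: char is '7' -> NUM

Answer: NUM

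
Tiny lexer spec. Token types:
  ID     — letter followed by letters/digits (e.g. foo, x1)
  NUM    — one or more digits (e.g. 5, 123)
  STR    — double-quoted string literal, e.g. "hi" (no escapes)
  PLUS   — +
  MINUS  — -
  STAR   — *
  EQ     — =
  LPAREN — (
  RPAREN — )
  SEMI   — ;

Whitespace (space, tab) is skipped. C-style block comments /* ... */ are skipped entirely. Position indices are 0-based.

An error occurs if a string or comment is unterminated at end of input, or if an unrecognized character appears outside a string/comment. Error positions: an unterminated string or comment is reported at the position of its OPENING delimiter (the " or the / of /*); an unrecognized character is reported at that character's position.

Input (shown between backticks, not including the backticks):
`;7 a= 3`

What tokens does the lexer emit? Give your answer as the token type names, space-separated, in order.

Answer: SEMI NUM ID EQ NUM

Derivation:
pos=0: emit SEMI ';'
pos=1: emit NUM '7' (now at pos=2)
pos=3: emit ID 'a' (now at pos=4)
pos=4: emit EQ '='
pos=6: emit NUM '3' (now at pos=7)
DONE. 5 tokens: [SEMI, NUM, ID, EQ, NUM]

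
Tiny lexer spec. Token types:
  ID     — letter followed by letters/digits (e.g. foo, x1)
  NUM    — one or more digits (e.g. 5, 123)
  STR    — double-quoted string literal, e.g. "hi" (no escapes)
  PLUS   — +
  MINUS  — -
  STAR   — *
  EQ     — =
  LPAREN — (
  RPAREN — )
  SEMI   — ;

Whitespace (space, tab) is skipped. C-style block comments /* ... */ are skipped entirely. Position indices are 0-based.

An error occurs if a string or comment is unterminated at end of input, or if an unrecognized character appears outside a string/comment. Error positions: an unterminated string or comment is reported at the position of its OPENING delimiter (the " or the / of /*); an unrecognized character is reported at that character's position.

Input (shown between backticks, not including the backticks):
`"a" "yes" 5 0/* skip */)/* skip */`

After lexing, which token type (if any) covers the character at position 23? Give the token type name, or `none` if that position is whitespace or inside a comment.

Answer: RPAREN

Derivation:
pos=0: enter STRING mode
pos=0: emit STR "a" (now at pos=3)
pos=4: enter STRING mode
pos=4: emit STR "yes" (now at pos=9)
pos=10: emit NUM '5' (now at pos=11)
pos=12: emit NUM '0' (now at pos=13)
pos=13: enter COMMENT mode (saw '/*')
exit COMMENT mode (now at pos=23)
pos=23: emit RPAREN ')'
pos=24: enter COMMENT mode (saw '/*')
exit COMMENT mode (now at pos=34)
DONE. 5 tokens: [STR, STR, NUM, NUM, RPAREN]
Position 23: char is ')' -> RPAREN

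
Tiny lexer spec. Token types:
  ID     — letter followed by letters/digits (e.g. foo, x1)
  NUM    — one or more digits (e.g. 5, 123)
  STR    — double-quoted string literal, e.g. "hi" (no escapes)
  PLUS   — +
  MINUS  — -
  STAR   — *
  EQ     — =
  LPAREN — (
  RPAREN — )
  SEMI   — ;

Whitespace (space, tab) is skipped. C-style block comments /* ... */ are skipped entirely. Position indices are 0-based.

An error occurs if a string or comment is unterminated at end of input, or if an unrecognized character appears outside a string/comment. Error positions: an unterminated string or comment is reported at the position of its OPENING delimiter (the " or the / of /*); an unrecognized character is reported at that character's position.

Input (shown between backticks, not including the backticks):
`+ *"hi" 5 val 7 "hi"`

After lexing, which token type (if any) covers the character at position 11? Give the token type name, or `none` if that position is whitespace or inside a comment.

Answer: ID

Derivation:
pos=0: emit PLUS '+'
pos=2: emit STAR '*'
pos=3: enter STRING mode
pos=3: emit STR "hi" (now at pos=7)
pos=8: emit NUM '5' (now at pos=9)
pos=10: emit ID 'val' (now at pos=13)
pos=14: emit NUM '7' (now at pos=15)
pos=16: enter STRING mode
pos=16: emit STR "hi" (now at pos=20)
DONE. 7 tokens: [PLUS, STAR, STR, NUM, ID, NUM, STR]
Position 11: char is 'a' -> ID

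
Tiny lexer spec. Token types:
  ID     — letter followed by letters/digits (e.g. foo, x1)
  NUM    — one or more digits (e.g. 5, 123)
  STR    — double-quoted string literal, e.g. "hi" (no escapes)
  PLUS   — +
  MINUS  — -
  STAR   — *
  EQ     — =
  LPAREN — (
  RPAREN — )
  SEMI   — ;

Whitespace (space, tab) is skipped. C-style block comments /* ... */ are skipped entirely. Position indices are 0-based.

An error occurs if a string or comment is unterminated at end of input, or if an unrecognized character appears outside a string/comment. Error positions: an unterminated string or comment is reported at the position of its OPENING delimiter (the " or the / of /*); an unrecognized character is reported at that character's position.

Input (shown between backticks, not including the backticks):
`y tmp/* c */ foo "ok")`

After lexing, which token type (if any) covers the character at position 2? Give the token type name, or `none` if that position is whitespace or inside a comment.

pos=0: emit ID 'y' (now at pos=1)
pos=2: emit ID 'tmp' (now at pos=5)
pos=5: enter COMMENT mode (saw '/*')
exit COMMENT mode (now at pos=12)
pos=13: emit ID 'foo' (now at pos=16)
pos=17: enter STRING mode
pos=17: emit STR "ok" (now at pos=21)
pos=21: emit RPAREN ')'
DONE. 5 tokens: [ID, ID, ID, STR, RPAREN]
Position 2: char is 't' -> ID

Answer: ID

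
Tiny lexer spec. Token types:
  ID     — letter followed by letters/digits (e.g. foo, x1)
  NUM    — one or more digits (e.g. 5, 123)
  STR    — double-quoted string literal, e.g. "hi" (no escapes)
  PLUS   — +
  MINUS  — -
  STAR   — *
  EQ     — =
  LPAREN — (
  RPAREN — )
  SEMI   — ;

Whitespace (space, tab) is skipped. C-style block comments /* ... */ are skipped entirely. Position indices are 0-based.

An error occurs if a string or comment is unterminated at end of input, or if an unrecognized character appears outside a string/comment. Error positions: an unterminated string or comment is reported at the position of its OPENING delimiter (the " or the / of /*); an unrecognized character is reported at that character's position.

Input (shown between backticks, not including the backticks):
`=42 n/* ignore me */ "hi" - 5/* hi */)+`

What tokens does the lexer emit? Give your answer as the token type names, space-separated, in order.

pos=0: emit EQ '='
pos=1: emit NUM '42' (now at pos=3)
pos=4: emit ID 'n' (now at pos=5)
pos=5: enter COMMENT mode (saw '/*')
exit COMMENT mode (now at pos=20)
pos=21: enter STRING mode
pos=21: emit STR "hi" (now at pos=25)
pos=26: emit MINUS '-'
pos=28: emit NUM '5' (now at pos=29)
pos=29: enter COMMENT mode (saw '/*')
exit COMMENT mode (now at pos=37)
pos=37: emit RPAREN ')'
pos=38: emit PLUS '+'
DONE. 8 tokens: [EQ, NUM, ID, STR, MINUS, NUM, RPAREN, PLUS]

Answer: EQ NUM ID STR MINUS NUM RPAREN PLUS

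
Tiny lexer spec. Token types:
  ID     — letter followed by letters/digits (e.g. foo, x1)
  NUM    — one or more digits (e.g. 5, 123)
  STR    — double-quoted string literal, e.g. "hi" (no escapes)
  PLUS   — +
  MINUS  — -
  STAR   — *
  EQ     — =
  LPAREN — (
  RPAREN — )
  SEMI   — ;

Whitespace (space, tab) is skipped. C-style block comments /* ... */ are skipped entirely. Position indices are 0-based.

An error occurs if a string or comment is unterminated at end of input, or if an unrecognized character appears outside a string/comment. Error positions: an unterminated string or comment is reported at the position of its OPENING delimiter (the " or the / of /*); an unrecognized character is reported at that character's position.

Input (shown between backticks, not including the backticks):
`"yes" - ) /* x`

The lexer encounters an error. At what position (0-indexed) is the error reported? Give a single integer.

pos=0: enter STRING mode
pos=0: emit STR "yes" (now at pos=5)
pos=6: emit MINUS '-'
pos=8: emit RPAREN ')'
pos=10: enter COMMENT mode (saw '/*')
pos=10: ERROR — unterminated comment (reached EOF)

Answer: 10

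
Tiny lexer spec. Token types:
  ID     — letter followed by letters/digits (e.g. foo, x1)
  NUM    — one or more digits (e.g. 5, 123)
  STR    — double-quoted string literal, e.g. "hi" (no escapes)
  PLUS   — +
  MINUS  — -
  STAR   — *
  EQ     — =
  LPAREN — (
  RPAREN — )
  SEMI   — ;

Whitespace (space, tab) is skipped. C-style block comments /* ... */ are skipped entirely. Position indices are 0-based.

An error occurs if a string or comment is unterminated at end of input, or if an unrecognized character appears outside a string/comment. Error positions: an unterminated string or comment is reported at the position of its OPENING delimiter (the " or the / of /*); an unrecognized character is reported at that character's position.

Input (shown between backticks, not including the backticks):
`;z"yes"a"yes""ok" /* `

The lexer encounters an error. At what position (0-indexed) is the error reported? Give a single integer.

Answer: 18

Derivation:
pos=0: emit SEMI ';'
pos=1: emit ID 'z' (now at pos=2)
pos=2: enter STRING mode
pos=2: emit STR "yes" (now at pos=7)
pos=7: emit ID 'a' (now at pos=8)
pos=8: enter STRING mode
pos=8: emit STR "yes" (now at pos=13)
pos=13: enter STRING mode
pos=13: emit STR "ok" (now at pos=17)
pos=18: enter COMMENT mode (saw '/*')
pos=18: ERROR — unterminated comment (reached EOF)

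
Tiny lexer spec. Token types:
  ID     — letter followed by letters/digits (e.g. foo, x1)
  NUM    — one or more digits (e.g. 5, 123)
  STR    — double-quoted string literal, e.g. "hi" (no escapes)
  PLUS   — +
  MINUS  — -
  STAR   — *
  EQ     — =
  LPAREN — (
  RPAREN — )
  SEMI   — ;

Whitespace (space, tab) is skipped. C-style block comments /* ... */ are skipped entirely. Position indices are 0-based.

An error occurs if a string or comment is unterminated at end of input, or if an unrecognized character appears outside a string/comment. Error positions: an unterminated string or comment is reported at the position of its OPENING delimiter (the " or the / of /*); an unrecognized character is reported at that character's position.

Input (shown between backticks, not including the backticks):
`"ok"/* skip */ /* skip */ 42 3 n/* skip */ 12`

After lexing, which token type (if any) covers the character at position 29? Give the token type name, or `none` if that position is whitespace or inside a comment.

pos=0: enter STRING mode
pos=0: emit STR "ok" (now at pos=4)
pos=4: enter COMMENT mode (saw '/*')
exit COMMENT mode (now at pos=14)
pos=15: enter COMMENT mode (saw '/*')
exit COMMENT mode (now at pos=25)
pos=26: emit NUM '42' (now at pos=28)
pos=29: emit NUM '3' (now at pos=30)
pos=31: emit ID 'n' (now at pos=32)
pos=32: enter COMMENT mode (saw '/*')
exit COMMENT mode (now at pos=42)
pos=43: emit NUM '12' (now at pos=45)
DONE. 5 tokens: [STR, NUM, NUM, ID, NUM]
Position 29: char is '3' -> NUM

Answer: NUM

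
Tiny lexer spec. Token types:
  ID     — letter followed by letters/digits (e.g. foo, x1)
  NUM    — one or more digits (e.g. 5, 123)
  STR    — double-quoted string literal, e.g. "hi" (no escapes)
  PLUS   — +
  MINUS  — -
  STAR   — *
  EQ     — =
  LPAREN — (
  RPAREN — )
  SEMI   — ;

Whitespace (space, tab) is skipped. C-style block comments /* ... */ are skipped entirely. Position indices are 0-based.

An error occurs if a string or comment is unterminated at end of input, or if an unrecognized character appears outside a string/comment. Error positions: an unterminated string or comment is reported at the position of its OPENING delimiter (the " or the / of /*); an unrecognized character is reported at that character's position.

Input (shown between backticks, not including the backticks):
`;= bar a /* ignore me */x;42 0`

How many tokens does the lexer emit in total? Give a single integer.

Answer: 8

Derivation:
pos=0: emit SEMI ';'
pos=1: emit EQ '='
pos=3: emit ID 'bar' (now at pos=6)
pos=7: emit ID 'a' (now at pos=8)
pos=9: enter COMMENT mode (saw '/*')
exit COMMENT mode (now at pos=24)
pos=24: emit ID 'x' (now at pos=25)
pos=25: emit SEMI ';'
pos=26: emit NUM '42' (now at pos=28)
pos=29: emit NUM '0' (now at pos=30)
DONE. 8 tokens: [SEMI, EQ, ID, ID, ID, SEMI, NUM, NUM]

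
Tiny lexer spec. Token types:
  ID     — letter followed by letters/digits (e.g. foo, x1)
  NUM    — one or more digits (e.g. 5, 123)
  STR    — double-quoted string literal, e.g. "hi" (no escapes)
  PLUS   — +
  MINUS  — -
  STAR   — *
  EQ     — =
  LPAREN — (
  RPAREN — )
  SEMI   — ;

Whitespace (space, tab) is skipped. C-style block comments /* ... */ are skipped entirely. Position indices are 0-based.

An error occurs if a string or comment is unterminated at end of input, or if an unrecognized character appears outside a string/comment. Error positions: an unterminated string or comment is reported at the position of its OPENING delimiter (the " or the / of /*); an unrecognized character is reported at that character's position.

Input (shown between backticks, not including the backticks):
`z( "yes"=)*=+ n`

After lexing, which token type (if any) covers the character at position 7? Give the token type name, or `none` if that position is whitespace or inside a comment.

pos=0: emit ID 'z' (now at pos=1)
pos=1: emit LPAREN '('
pos=3: enter STRING mode
pos=3: emit STR "yes" (now at pos=8)
pos=8: emit EQ '='
pos=9: emit RPAREN ')'
pos=10: emit STAR '*'
pos=11: emit EQ '='
pos=12: emit PLUS '+'
pos=14: emit ID 'n' (now at pos=15)
DONE. 9 tokens: [ID, LPAREN, STR, EQ, RPAREN, STAR, EQ, PLUS, ID]
Position 7: char is '"' -> STR

Answer: STR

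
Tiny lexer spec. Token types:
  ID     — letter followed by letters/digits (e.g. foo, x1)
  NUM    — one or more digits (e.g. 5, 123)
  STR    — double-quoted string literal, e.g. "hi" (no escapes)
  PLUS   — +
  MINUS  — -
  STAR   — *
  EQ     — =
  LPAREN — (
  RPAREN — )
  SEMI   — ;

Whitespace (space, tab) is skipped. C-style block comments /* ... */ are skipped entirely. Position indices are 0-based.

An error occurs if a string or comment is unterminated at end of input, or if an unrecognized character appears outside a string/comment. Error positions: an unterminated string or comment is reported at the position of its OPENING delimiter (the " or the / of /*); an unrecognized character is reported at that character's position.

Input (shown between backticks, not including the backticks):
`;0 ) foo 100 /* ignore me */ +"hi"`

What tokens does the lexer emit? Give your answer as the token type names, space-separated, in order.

Answer: SEMI NUM RPAREN ID NUM PLUS STR

Derivation:
pos=0: emit SEMI ';'
pos=1: emit NUM '0' (now at pos=2)
pos=3: emit RPAREN ')'
pos=5: emit ID 'foo' (now at pos=8)
pos=9: emit NUM '100' (now at pos=12)
pos=13: enter COMMENT mode (saw '/*')
exit COMMENT mode (now at pos=28)
pos=29: emit PLUS '+'
pos=30: enter STRING mode
pos=30: emit STR "hi" (now at pos=34)
DONE. 7 tokens: [SEMI, NUM, RPAREN, ID, NUM, PLUS, STR]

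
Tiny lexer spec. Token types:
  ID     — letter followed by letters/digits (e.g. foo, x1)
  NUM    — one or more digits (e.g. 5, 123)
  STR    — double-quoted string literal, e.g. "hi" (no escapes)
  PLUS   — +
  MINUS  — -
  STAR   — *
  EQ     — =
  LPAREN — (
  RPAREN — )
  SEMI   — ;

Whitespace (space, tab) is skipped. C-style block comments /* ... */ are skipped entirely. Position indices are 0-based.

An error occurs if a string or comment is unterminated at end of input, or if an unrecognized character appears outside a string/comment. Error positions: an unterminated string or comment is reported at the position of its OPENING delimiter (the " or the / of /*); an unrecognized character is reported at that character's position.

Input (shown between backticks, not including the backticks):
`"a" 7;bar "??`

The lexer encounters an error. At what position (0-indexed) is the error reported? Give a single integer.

Answer: 10

Derivation:
pos=0: enter STRING mode
pos=0: emit STR "a" (now at pos=3)
pos=4: emit NUM '7' (now at pos=5)
pos=5: emit SEMI ';'
pos=6: emit ID 'bar' (now at pos=9)
pos=10: enter STRING mode
pos=10: ERROR — unterminated string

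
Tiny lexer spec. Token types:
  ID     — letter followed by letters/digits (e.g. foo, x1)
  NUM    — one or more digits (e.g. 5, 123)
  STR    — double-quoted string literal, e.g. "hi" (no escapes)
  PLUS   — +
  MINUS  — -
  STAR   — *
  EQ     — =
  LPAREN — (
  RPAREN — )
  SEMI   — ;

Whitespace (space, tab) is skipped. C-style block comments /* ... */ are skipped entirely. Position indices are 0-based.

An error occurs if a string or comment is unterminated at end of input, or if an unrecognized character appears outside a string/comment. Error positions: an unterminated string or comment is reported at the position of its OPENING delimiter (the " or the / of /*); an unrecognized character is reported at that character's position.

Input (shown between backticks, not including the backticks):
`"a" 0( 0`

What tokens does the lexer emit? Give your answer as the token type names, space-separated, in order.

pos=0: enter STRING mode
pos=0: emit STR "a" (now at pos=3)
pos=4: emit NUM '0' (now at pos=5)
pos=5: emit LPAREN '('
pos=7: emit NUM '0' (now at pos=8)
DONE. 4 tokens: [STR, NUM, LPAREN, NUM]

Answer: STR NUM LPAREN NUM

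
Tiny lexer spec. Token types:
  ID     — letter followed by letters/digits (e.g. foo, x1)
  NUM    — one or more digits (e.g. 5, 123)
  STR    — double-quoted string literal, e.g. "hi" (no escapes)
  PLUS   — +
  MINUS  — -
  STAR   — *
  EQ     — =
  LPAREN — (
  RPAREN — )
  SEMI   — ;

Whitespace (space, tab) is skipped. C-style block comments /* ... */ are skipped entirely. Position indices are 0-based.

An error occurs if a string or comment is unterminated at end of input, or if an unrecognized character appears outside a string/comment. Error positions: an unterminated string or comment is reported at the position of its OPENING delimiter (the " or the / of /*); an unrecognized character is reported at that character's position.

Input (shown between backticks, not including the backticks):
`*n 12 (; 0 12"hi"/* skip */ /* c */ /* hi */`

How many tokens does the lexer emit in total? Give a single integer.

Answer: 8

Derivation:
pos=0: emit STAR '*'
pos=1: emit ID 'n' (now at pos=2)
pos=3: emit NUM '12' (now at pos=5)
pos=6: emit LPAREN '('
pos=7: emit SEMI ';'
pos=9: emit NUM '0' (now at pos=10)
pos=11: emit NUM '12' (now at pos=13)
pos=13: enter STRING mode
pos=13: emit STR "hi" (now at pos=17)
pos=17: enter COMMENT mode (saw '/*')
exit COMMENT mode (now at pos=27)
pos=28: enter COMMENT mode (saw '/*')
exit COMMENT mode (now at pos=35)
pos=36: enter COMMENT mode (saw '/*')
exit COMMENT mode (now at pos=44)
DONE. 8 tokens: [STAR, ID, NUM, LPAREN, SEMI, NUM, NUM, STR]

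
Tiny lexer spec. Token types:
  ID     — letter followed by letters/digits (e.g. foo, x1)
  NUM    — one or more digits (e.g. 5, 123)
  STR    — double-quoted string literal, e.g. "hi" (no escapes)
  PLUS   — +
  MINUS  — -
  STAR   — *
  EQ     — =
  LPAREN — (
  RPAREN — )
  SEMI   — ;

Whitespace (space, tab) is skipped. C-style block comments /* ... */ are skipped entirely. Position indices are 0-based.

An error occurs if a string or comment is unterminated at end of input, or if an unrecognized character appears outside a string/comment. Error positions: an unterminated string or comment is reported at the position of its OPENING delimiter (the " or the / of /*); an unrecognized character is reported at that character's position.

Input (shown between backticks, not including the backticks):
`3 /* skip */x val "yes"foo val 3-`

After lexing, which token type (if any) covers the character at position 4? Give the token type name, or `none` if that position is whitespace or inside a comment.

pos=0: emit NUM '3' (now at pos=1)
pos=2: enter COMMENT mode (saw '/*')
exit COMMENT mode (now at pos=12)
pos=12: emit ID 'x' (now at pos=13)
pos=14: emit ID 'val' (now at pos=17)
pos=18: enter STRING mode
pos=18: emit STR "yes" (now at pos=23)
pos=23: emit ID 'foo' (now at pos=26)
pos=27: emit ID 'val' (now at pos=30)
pos=31: emit NUM '3' (now at pos=32)
pos=32: emit MINUS '-'
DONE. 8 tokens: [NUM, ID, ID, STR, ID, ID, NUM, MINUS]
Position 4: char is ' ' -> none

Answer: none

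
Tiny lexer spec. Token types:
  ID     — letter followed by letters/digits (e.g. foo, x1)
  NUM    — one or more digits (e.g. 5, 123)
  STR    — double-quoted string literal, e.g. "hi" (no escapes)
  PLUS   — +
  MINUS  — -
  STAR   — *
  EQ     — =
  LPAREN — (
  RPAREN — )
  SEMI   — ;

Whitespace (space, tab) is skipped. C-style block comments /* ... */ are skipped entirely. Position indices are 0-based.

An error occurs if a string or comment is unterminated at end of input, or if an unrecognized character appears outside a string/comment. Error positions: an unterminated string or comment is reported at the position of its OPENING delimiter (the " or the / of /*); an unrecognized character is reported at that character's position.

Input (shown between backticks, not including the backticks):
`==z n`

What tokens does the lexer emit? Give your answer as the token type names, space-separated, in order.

Answer: EQ EQ ID ID

Derivation:
pos=0: emit EQ '='
pos=1: emit EQ '='
pos=2: emit ID 'z' (now at pos=3)
pos=4: emit ID 'n' (now at pos=5)
DONE. 4 tokens: [EQ, EQ, ID, ID]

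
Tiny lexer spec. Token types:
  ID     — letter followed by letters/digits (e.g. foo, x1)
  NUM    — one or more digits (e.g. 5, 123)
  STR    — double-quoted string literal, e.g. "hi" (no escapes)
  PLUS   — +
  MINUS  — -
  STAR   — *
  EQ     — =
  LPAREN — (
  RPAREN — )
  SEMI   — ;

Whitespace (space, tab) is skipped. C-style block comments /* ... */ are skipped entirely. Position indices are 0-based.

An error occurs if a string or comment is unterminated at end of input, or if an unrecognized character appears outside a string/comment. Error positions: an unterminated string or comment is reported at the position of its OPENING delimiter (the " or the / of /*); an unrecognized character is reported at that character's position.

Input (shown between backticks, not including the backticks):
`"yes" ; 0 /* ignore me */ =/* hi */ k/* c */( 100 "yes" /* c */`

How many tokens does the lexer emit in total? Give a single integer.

pos=0: enter STRING mode
pos=0: emit STR "yes" (now at pos=5)
pos=6: emit SEMI ';'
pos=8: emit NUM '0' (now at pos=9)
pos=10: enter COMMENT mode (saw '/*')
exit COMMENT mode (now at pos=25)
pos=26: emit EQ '='
pos=27: enter COMMENT mode (saw '/*')
exit COMMENT mode (now at pos=35)
pos=36: emit ID 'k' (now at pos=37)
pos=37: enter COMMENT mode (saw '/*')
exit COMMENT mode (now at pos=44)
pos=44: emit LPAREN '('
pos=46: emit NUM '100' (now at pos=49)
pos=50: enter STRING mode
pos=50: emit STR "yes" (now at pos=55)
pos=56: enter COMMENT mode (saw '/*')
exit COMMENT mode (now at pos=63)
DONE. 8 tokens: [STR, SEMI, NUM, EQ, ID, LPAREN, NUM, STR]

Answer: 8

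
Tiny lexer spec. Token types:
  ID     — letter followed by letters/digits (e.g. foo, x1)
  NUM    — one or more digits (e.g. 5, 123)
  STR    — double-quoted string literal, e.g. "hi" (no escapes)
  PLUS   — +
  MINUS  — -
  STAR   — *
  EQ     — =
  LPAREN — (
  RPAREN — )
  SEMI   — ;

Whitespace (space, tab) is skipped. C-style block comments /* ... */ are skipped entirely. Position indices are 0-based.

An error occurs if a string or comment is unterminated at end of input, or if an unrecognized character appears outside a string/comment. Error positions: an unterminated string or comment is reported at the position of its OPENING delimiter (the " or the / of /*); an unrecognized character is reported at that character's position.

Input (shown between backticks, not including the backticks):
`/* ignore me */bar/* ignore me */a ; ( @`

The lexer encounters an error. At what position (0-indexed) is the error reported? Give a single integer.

pos=0: enter COMMENT mode (saw '/*')
exit COMMENT mode (now at pos=15)
pos=15: emit ID 'bar' (now at pos=18)
pos=18: enter COMMENT mode (saw '/*')
exit COMMENT mode (now at pos=33)
pos=33: emit ID 'a' (now at pos=34)
pos=35: emit SEMI ';'
pos=37: emit LPAREN '('
pos=39: ERROR — unrecognized char '@'

Answer: 39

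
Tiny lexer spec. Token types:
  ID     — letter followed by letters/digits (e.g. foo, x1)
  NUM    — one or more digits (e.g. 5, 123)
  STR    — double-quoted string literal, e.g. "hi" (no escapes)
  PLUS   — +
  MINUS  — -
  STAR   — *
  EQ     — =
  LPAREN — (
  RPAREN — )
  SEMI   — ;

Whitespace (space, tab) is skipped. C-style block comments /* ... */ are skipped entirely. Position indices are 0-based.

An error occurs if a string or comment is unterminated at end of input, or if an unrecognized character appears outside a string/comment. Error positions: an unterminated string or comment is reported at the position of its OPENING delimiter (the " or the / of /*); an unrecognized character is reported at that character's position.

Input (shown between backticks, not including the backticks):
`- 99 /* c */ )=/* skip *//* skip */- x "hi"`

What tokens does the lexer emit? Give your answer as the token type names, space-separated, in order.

Answer: MINUS NUM RPAREN EQ MINUS ID STR

Derivation:
pos=0: emit MINUS '-'
pos=2: emit NUM '99' (now at pos=4)
pos=5: enter COMMENT mode (saw '/*')
exit COMMENT mode (now at pos=12)
pos=13: emit RPAREN ')'
pos=14: emit EQ '='
pos=15: enter COMMENT mode (saw '/*')
exit COMMENT mode (now at pos=25)
pos=25: enter COMMENT mode (saw '/*')
exit COMMENT mode (now at pos=35)
pos=35: emit MINUS '-'
pos=37: emit ID 'x' (now at pos=38)
pos=39: enter STRING mode
pos=39: emit STR "hi" (now at pos=43)
DONE. 7 tokens: [MINUS, NUM, RPAREN, EQ, MINUS, ID, STR]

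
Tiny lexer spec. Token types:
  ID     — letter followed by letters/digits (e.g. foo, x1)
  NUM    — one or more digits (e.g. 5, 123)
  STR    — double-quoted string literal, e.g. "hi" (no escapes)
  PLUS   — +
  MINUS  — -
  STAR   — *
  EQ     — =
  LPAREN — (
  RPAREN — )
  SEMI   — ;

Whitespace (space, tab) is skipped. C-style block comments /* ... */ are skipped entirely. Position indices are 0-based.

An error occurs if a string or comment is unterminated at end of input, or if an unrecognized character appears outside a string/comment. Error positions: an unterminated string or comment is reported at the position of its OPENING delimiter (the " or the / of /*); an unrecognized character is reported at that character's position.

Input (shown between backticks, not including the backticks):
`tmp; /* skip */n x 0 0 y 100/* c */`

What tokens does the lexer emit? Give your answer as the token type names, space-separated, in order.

Answer: ID SEMI ID ID NUM NUM ID NUM

Derivation:
pos=0: emit ID 'tmp' (now at pos=3)
pos=3: emit SEMI ';'
pos=5: enter COMMENT mode (saw '/*')
exit COMMENT mode (now at pos=15)
pos=15: emit ID 'n' (now at pos=16)
pos=17: emit ID 'x' (now at pos=18)
pos=19: emit NUM '0' (now at pos=20)
pos=21: emit NUM '0' (now at pos=22)
pos=23: emit ID 'y' (now at pos=24)
pos=25: emit NUM '100' (now at pos=28)
pos=28: enter COMMENT mode (saw '/*')
exit COMMENT mode (now at pos=35)
DONE. 8 tokens: [ID, SEMI, ID, ID, NUM, NUM, ID, NUM]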